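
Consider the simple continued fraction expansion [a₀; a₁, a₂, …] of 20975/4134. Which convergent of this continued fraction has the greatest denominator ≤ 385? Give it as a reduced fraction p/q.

619/122

a_0 = 5: 5/1  (≤ bound)
a_1 = 13: 66/13  (≤ bound)
a_2 = 1: 71/14  (≤ bound)
a_3 = 1: 137/27  (≤ bound)
a_4 = 4: 619/122  (≤ bound)
a_5 = 8: 5089/1003  (> 385, stop)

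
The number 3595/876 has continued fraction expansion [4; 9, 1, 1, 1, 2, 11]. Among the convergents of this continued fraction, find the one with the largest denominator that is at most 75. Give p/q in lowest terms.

a_0 = 4: 4/1  (≤ bound)
a_1 = 9: 37/9  (≤ bound)
a_2 = 1: 41/10  (≤ bound)
a_3 = 1: 78/19  (≤ bound)
a_4 = 1: 119/29  (≤ bound)
a_5 = 2: 316/77  (> 75, stop)

119/29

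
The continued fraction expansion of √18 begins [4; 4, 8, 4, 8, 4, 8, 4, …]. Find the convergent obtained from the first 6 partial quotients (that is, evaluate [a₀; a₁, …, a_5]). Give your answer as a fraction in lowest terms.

Start with 4.
8 + 1/(4/1) = 8 + 1/4 = 33/4
4 + 1/(33/4) = 4 + 4/33 = 136/33
8 + 1/(136/33) = 8 + 33/136 = 1121/136
4 + 1/(1121/136) = 4 + 136/1121 = 4620/1121
4 + 1/(4620/1121) = 4 + 1121/4620 = 19601/4620

19601/4620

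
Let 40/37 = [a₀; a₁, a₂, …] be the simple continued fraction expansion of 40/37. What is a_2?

Apply division with remainder until the remainder is 0:
40 ÷ 37 → quotient 1, remainder 3
37 ÷ 3 → quotient 12, remainder 1
3 ÷ 1 → quotient 3, remainder 0

3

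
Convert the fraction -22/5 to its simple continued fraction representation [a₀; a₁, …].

Apply division with remainder until the remainder is 0:
-22 = -5·5 + 3, so a_0 = -5
5 = 1·3 + 2, so a_1 = 1
3 = 1·2 + 1, so a_2 = 1
2 = 2·1 + 0, so a_3 = 2

[-5; 1, 1, 2]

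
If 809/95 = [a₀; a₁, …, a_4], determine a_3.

15

Apply division with remainder until the remainder is 0:
⌊809/95⌋ = 8, remainder 49
⌊95/49⌋ = 1, remainder 46
⌊49/46⌋ = 1, remainder 3
⌊46/3⌋ = 15, remainder 1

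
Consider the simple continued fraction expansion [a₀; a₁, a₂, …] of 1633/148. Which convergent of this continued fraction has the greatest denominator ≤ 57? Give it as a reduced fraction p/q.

331/30

List convergents until the denominator exceeds the bound:
a_0 = 11: 11/1  (≤ bound)
a_1 = 29: 320/29  (≤ bound)
a_2 = 1: 331/30  (≤ bound)
a_3 = 1: 651/59  (> 57, stop)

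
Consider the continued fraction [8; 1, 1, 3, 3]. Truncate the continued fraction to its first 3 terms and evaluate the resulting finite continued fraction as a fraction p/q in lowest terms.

Compute successive convergents:
a_0 = 8: 8/1
a_1 = 1: 9/1
a_2 = 1: 17/2

17/2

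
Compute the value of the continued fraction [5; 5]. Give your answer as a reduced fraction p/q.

Start with 5.
5 + 1/(5/1) = 5 + 1/5 = 26/5

26/5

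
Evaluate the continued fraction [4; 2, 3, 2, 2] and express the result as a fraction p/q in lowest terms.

173/39

Start with 2.
2 + 1/(2/1) = 2 + 1/2 = 5/2
3 + 1/(5/2) = 3 + 2/5 = 17/5
2 + 1/(17/5) = 2 + 5/17 = 39/17
4 + 1/(39/17) = 4 + 17/39 = 173/39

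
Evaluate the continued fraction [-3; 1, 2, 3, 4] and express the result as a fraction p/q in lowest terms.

-99/43

Build up convergents one term at a time:
a_0 = -3: -3/1
a_1 = 1: -2/1
a_2 = 2: -7/3
a_3 = 3: -23/10
a_4 = 4: -99/43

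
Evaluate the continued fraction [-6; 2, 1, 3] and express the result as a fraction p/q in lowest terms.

Use the convergent recurrence hₖ = aₖ·hₖ₋₁ + hₖ₋₂ (and likewise for the denominators kₖ):
a_0 = -6: -6/1
a_1 = 2: -11/2
a_2 = 1: -17/3
a_3 = 3: -62/11

-62/11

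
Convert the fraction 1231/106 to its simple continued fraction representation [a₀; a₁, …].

1231 ÷ 106 → quotient 11, remainder 65
106 ÷ 65 → quotient 1, remainder 41
65 ÷ 41 → quotient 1, remainder 24
41 ÷ 24 → quotient 1, remainder 17
24 ÷ 17 → quotient 1, remainder 7
17 ÷ 7 → quotient 2, remainder 3
7 ÷ 3 → quotient 2, remainder 1
3 ÷ 1 → quotient 3, remainder 0

[11; 1, 1, 1, 1, 2, 2, 3]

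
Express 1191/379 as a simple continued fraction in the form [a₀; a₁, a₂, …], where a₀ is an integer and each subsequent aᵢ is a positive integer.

⌊1191/379⌋ = 3, remainder 54
⌊379/54⌋ = 7, remainder 1
⌊54/1⌋ = 54, remainder 0

[3; 7, 54]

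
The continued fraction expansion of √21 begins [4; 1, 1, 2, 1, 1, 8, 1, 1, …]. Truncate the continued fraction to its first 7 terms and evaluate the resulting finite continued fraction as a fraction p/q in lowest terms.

472/103

Build up convergents one term at a time:
a_0 = 4: 4/1
a_1 = 1: 5/1
a_2 = 1: 9/2
a_3 = 2: 23/5
a_4 = 1: 32/7
a_5 = 1: 55/12
a_6 = 8: 472/103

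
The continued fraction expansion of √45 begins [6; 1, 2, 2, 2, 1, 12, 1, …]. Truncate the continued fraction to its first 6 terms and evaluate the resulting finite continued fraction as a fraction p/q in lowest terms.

Build up convergents one term at a time:
a_0 = 6: 6/1
a_1 = 1: 7/1
a_2 = 2: 20/3
a_3 = 2: 47/7
a_4 = 2: 114/17
a_5 = 1: 161/24

161/24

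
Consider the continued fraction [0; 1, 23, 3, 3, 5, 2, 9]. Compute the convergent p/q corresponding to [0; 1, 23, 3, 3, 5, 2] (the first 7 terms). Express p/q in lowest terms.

Start with 2.
5 + 1/(2/1) = 5 + 1/2 = 11/2
3 + 1/(11/2) = 3 + 2/11 = 35/11
3 + 1/(35/11) = 3 + 11/35 = 116/35
23 + 1/(116/35) = 23 + 35/116 = 2703/116
1 + 1/(2703/116) = 1 + 116/2703 = 2819/2703
0 + 1/(2819/2703) = 0 + 2703/2819 = 2703/2819

2703/2819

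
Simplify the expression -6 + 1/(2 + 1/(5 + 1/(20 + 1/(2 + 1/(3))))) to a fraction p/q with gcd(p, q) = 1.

-8800/1587

Starting at the tail and folding back:
Start with 3.
2 + 1/(3/1) = 2 + 1/3 = 7/3
20 + 1/(7/3) = 20 + 3/7 = 143/7
5 + 1/(143/7) = 5 + 7/143 = 722/143
2 + 1/(722/143) = 2 + 143/722 = 1587/722
-6 + 1/(1587/722) = -6 + 722/1587 = -8800/1587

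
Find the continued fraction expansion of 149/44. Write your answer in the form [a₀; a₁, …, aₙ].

[3; 2, 1, 1, 2, 3]

Run the Euclidean algorithm, recording each quotient:
149 = 3·44 + 17, so a_0 = 3
44 = 2·17 + 10, so a_1 = 2
17 = 1·10 + 7, so a_2 = 1
10 = 1·7 + 3, so a_3 = 1
7 = 2·3 + 1, so a_4 = 2
3 = 3·1 + 0, so a_5 = 3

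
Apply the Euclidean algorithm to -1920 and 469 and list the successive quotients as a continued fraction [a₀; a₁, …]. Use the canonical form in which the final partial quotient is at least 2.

[-5; 1, 9, 1, 1, 1, 14]

-1920 ÷ 469 → quotient -5, remainder 425
469 ÷ 425 → quotient 1, remainder 44
425 ÷ 44 → quotient 9, remainder 29
44 ÷ 29 → quotient 1, remainder 15
29 ÷ 15 → quotient 1, remainder 14
15 ÷ 14 → quotient 1, remainder 1
14 ÷ 1 → quotient 14, remainder 0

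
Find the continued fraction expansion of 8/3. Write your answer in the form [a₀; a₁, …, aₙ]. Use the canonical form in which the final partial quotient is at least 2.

[2; 1, 2]

⌊8/3⌋ = 2, remainder 2
⌊3/2⌋ = 1, remainder 1
⌊2/1⌋ = 2, remainder 0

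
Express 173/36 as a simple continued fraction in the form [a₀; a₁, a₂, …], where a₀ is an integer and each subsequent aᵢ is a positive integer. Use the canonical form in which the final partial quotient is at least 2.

[4; 1, 4, 7]

173 = 4·36 + 29, so a_0 = 4
36 = 1·29 + 7, so a_1 = 1
29 = 4·7 + 1, so a_2 = 4
7 = 7·1 + 0, so a_3 = 7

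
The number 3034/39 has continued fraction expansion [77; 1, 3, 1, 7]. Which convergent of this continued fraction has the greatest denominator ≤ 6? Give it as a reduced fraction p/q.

a_0 = 77: 77/1  (≤ bound)
a_1 = 1: 78/1  (≤ bound)
a_2 = 3: 311/4  (≤ bound)
a_3 = 1: 389/5  (≤ bound)
a_4 = 7: 3034/39  (> 6, stop)

389/5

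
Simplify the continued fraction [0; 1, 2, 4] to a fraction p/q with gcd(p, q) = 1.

Build up convergents one term at a time:
a_0 = 0: 0/1
a_1 = 1: 1/1
a_2 = 2: 2/3
a_3 = 4: 9/13

9/13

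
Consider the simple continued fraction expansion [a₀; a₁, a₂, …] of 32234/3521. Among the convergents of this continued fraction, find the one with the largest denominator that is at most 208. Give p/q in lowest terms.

769/84

a_0 = 9: 9/1  (≤ bound)
a_1 = 6: 55/6  (≤ bound)
a_2 = 2: 119/13  (≤ bound)
a_3 = 5: 650/71  (≤ bound)
a_4 = 1: 769/84  (≤ bound)
a_5 = 5: 4495/491  (> 208, stop)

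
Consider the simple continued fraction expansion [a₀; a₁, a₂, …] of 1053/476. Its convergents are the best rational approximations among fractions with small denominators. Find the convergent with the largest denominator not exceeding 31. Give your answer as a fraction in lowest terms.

List convergents until the denominator exceeds the bound:
a_0 = 2: 2/1  (≤ bound)
a_1 = 4: 9/4  (≤ bound)
a_2 = 1: 11/5  (≤ bound)
a_3 = 2: 31/14  (≤ bound)
a_4 = 2: 73/33  (> 31, stop)

31/14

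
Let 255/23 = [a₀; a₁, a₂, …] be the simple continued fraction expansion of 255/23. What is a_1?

11

255 ÷ 23 → quotient 11, remainder 2
23 ÷ 2 → quotient 11, remainder 1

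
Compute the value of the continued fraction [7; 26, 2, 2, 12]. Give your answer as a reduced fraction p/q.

Start with 12.
2 + 1/(12/1) = 2 + 1/12 = 25/12
2 + 1/(25/12) = 2 + 12/25 = 62/25
26 + 1/(62/25) = 26 + 25/62 = 1637/62
7 + 1/(1637/62) = 7 + 62/1637 = 11521/1637

11521/1637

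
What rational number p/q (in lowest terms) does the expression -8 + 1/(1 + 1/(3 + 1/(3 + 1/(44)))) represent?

-4165/576

Starting at the tail and folding back:
Start with 44.
3 + 1/(44/1) = 3 + 1/44 = 133/44
3 + 1/(133/44) = 3 + 44/133 = 443/133
1 + 1/(443/133) = 1 + 133/443 = 576/443
-8 + 1/(576/443) = -8 + 443/576 = -4165/576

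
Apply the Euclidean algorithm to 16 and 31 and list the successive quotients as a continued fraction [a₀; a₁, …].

[0; 1, 1, 15]

Apply division with remainder until the remainder is 0:
⌊16/31⌋ = 0, remainder 16
⌊31/16⌋ = 1, remainder 15
⌊16/15⌋ = 1, remainder 1
⌊15/1⌋ = 15, remainder 0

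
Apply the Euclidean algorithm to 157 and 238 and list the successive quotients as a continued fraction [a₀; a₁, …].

157 = 0·238 + 157, so a_0 = 0
238 = 1·157 + 81, so a_1 = 1
157 = 1·81 + 76, so a_2 = 1
81 = 1·76 + 5, so a_3 = 1
76 = 15·5 + 1, so a_4 = 15
5 = 5·1 + 0, so a_5 = 5

[0; 1, 1, 1, 15, 5]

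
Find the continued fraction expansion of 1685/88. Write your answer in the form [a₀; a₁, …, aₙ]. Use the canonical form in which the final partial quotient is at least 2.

[19; 6, 1, 3, 3]

1685 ÷ 88 → quotient 19, remainder 13
88 ÷ 13 → quotient 6, remainder 10
13 ÷ 10 → quotient 1, remainder 3
10 ÷ 3 → quotient 3, remainder 1
3 ÷ 1 → quotient 3, remainder 0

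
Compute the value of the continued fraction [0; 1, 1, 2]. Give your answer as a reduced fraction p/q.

3/5

Start with 2.
1 + 1/(2/1) = 1 + 1/2 = 3/2
1 + 1/(3/2) = 1 + 2/3 = 5/3
0 + 1/(5/3) = 0 + 3/5 = 3/5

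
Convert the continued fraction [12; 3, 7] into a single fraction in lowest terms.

271/22

a_0 = 12: 12/1
a_1 = 3: 37/3
a_2 = 7: 271/22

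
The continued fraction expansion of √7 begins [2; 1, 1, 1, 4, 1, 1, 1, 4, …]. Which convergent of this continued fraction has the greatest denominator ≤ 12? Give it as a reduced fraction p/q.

a_0 = 2: 2/1  (≤ bound)
a_1 = 1: 3/1  (≤ bound)
a_2 = 1: 5/2  (≤ bound)
a_3 = 1: 8/3  (≤ bound)
a_4 = 4: 37/14  (> 12, stop)

8/3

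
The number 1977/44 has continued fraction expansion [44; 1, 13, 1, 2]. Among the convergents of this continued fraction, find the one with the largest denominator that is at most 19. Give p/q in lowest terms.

674/15

a_0 = 44: 44/1  (≤ bound)
a_1 = 1: 45/1  (≤ bound)
a_2 = 13: 629/14  (≤ bound)
a_3 = 1: 674/15  (≤ bound)
a_4 = 2: 1977/44  (> 19, stop)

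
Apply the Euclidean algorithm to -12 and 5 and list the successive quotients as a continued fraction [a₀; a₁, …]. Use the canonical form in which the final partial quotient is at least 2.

[-3; 1, 1, 2]

-12 = -3·5 + 3, so a_0 = -3
5 = 1·3 + 2, so a_1 = 1
3 = 1·2 + 1, so a_2 = 1
2 = 2·1 + 0, so a_3 = 2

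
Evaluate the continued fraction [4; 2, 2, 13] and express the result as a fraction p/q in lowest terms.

295/67

Start with 13.
2 + 1/(13/1) = 2 + 1/13 = 27/13
2 + 1/(27/13) = 2 + 13/27 = 67/27
4 + 1/(67/27) = 4 + 27/67 = 295/67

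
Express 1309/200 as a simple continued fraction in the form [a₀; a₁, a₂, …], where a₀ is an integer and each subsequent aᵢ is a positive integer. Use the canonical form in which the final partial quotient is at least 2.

Apply division with remainder until the remainder is 0:
⌊1309/200⌋ = 6, remainder 109
⌊200/109⌋ = 1, remainder 91
⌊109/91⌋ = 1, remainder 18
⌊91/18⌋ = 5, remainder 1
⌊18/1⌋ = 18, remainder 0

[6; 1, 1, 5, 18]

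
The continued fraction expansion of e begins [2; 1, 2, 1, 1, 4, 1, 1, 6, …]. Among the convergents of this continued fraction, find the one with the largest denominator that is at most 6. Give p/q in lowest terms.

11/4

a_0 = 2: 2/1  (≤ bound)
a_1 = 1: 3/1  (≤ bound)
a_2 = 2: 8/3  (≤ bound)
a_3 = 1: 11/4  (≤ bound)
a_4 = 1: 19/7  (> 6, stop)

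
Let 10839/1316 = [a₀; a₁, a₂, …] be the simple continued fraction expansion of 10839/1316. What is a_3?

3

10839 ÷ 1316 → quotient 8, remainder 311
1316 ÷ 311 → quotient 4, remainder 72
311 ÷ 72 → quotient 4, remainder 23
72 ÷ 23 → quotient 3, remainder 3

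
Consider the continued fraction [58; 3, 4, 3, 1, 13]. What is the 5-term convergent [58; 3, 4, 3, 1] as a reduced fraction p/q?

3207/55

Build up convergents one term at a time:
a_0 = 58: 58/1
a_1 = 3: 175/3
a_2 = 4: 758/13
a_3 = 3: 2449/42
a_4 = 1: 3207/55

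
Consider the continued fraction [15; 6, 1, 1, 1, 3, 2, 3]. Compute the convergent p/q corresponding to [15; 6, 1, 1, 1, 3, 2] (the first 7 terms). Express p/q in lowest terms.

2515/166

a_0 = 15: 15/1
a_1 = 6: 91/6
a_2 = 1: 106/7
a_3 = 1: 197/13
a_4 = 1: 303/20
a_5 = 3: 1106/73
a_6 = 2: 2515/166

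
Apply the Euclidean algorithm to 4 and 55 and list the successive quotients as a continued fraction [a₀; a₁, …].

⌊4/55⌋ = 0, remainder 4
⌊55/4⌋ = 13, remainder 3
⌊4/3⌋ = 1, remainder 1
⌊3/1⌋ = 3, remainder 0

[0; 13, 1, 3]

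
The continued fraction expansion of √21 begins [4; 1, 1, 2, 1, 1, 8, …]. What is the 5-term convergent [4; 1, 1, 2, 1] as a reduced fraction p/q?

32/7

a_0 = 4: 4/1
a_1 = 1: 5/1
a_2 = 1: 9/2
a_3 = 2: 23/5
a_4 = 1: 32/7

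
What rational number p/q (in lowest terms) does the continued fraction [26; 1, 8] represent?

Use the convergent recurrence hₖ = aₖ·hₖ₋₁ + hₖ₋₂ (and likewise for the denominators kₖ):
a_0 = 26: 26/1
a_1 = 1: 27/1
a_2 = 8: 242/9

242/9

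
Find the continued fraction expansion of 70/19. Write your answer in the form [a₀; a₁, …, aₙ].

[3; 1, 2, 6]

70 ÷ 19 → quotient 3, remainder 13
19 ÷ 13 → quotient 1, remainder 6
13 ÷ 6 → quotient 2, remainder 1
6 ÷ 1 → quotient 6, remainder 0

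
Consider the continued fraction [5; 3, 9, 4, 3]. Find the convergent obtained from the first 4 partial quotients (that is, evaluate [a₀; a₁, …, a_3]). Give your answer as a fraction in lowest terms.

Work from the innermost term outward:
Start with 4.
9 + 1/(4/1) = 9 + 1/4 = 37/4
3 + 1/(37/4) = 3 + 4/37 = 115/37
5 + 1/(115/37) = 5 + 37/115 = 612/115

612/115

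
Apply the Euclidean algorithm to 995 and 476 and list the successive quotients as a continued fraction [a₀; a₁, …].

[2; 11, 14, 3]

995 ÷ 476 → quotient 2, remainder 43
476 ÷ 43 → quotient 11, remainder 3
43 ÷ 3 → quotient 14, remainder 1
3 ÷ 1 → quotient 3, remainder 0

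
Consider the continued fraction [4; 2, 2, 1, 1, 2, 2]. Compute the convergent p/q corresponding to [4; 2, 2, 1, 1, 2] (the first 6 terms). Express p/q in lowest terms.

Use the convergent recurrence hₖ = aₖ·hₖ₋₁ + hₖ₋₂ (and likewise for the denominators kₖ):
a_0 = 4: 4/1
a_1 = 2: 9/2
a_2 = 2: 22/5
a_3 = 1: 31/7
a_4 = 1: 53/12
a_5 = 2: 137/31

137/31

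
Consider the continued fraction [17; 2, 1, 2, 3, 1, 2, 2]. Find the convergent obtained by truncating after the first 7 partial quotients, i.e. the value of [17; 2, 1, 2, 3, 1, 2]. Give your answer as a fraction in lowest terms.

1685/97

Start with 2.
1 + 1/(2/1) = 1 + 1/2 = 3/2
3 + 1/(3/2) = 3 + 2/3 = 11/3
2 + 1/(11/3) = 2 + 3/11 = 25/11
1 + 1/(25/11) = 1 + 11/25 = 36/25
2 + 1/(36/25) = 2 + 25/36 = 97/36
17 + 1/(97/36) = 17 + 36/97 = 1685/97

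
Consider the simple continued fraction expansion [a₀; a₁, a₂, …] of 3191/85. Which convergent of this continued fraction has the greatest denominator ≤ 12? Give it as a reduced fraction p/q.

List convergents until the denominator exceeds the bound:
a_0 = 37: 37/1  (≤ bound)
a_1 = 1: 38/1  (≤ bound)
a_2 = 1: 75/2  (≤ bound)
a_3 = 5: 413/11  (≤ bound)
a_4 = 1: 488/13  (> 12, stop)

413/11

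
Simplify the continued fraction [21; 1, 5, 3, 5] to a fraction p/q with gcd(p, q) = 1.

2206/101

Start with 5.
3 + 1/(5/1) = 3 + 1/5 = 16/5
5 + 1/(16/5) = 5 + 5/16 = 85/16
1 + 1/(85/16) = 1 + 16/85 = 101/85
21 + 1/(101/85) = 21 + 85/101 = 2206/101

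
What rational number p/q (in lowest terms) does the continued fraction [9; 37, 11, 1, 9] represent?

39836/4413

Collapse the nested fraction from the inside out:
Start with 9.
1 + 1/(9/1) = 1 + 1/9 = 10/9
11 + 1/(10/9) = 11 + 9/10 = 119/10
37 + 1/(119/10) = 37 + 10/119 = 4413/119
9 + 1/(4413/119) = 9 + 119/4413 = 39836/4413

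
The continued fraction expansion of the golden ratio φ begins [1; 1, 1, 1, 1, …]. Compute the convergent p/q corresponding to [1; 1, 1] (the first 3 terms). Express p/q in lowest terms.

3/2

Start with 1.
1 + 1/(1/1) = 1 + 1/1 = 2/1
1 + 1/(2/1) = 1 + 1/2 = 3/2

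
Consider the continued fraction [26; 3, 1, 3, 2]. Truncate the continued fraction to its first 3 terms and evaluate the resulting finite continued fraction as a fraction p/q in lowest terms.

Start with 1.
3 + 1/(1/1) = 3 + 1/1 = 4/1
26 + 1/(4/1) = 26 + 1/4 = 105/4

105/4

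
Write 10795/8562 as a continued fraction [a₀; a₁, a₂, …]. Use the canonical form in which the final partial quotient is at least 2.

10795 ÷ 8562 → quotient 1, remainder 2233
8562 ÷ 2233 → quotient 3, remainder 1863
2233 ÷ 1863 → quotient 1, remainder 370
1863 ÷ 370 → quotient 5, remainder 13
370 ÷ 13 → quotient 28, remainder 6
13 ÷ 6 → quotient 2, remainder 1
6 ÷ 1 → quotient 6, remainder 0

[1; 3, 1, 5, 28, 2, 6]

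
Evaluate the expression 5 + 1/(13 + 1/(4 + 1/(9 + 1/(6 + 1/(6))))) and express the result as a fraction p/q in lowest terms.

93633/18448

a_0 = 5: 5/1
a_1 = 13: 66/13
a_2 = 4: 269/53
a_3 = 9: 2487/490
a_4 = 6: 15191/2993
a_5 = 6: 93633/18448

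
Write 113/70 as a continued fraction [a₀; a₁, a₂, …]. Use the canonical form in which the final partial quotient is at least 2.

Repeatedly divide and take the remainder:
⌊113/70⌋ = 1, remainder 43
⌊70/43⌋ = 1, remainder 27
⌊43/27⌋ = 1, remainder 16
⌊27/16⌋ = 1, remainder 11
⌊16/11⌋ = 1, remainder 5
⌊11/5⌋ = 2, remainder 1
⌊5/1⌋ = 5, remainder 0

[1; 1, 1, 1, 1, 2, 5]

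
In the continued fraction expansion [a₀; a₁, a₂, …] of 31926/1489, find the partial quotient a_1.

2

Repeatedly divide and take the remainder:
31926 = 21·1489 + 657, so a_0 = 21
1489 = 2·657 + 175, so a_1 = 2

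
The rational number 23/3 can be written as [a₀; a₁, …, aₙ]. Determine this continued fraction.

[7; 1, 2]

Repeatedly divide and take the remainder:
⌊23/3⌋ = 7, remainder 2
⌊3/2⌋ = 1, remainder 1
⌊2/1⌋ = 2, remainder 0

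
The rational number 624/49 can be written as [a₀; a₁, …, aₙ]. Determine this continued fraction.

⌊624/49⌋ = 12, remainder 36
⌊49/36⌋ = 1, remainder 13
⌊36/13⌋ = 2, remainder 10
⌊13/10⌋ = 1, remainder 3
⌊10/3⌋ = 3, remainder 1
⌊3/1⌋ = 3, remainder 0

[12; 1, 2, 1, 3, 3]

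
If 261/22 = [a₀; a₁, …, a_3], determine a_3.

3

⌊261/22⌋ = 11, remainder 19
⌊22/19⌋ = 1, remainder 3
⌊19/3⌋ = 6, remainder 1
⌊3/1⌋ = 3, remainder 0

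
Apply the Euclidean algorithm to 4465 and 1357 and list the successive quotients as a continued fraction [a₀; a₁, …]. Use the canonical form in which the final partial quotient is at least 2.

Repeatedly divide and take the remainder:
⌊4465/1357⌋ = 3, remainder 394
⌊1357/394⌋ = 3, remainder 175
⌊394/175⌋ = 2, remainder 44
⌊175/44⌋ = 3, remainder 43
⌊44/43⌋ = 1, remainder 1
⌊43/1⌋ = 43, remainder 0

[3; 3, 2, 3, 1, 43]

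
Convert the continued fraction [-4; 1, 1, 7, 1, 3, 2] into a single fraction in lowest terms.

Start with 2.
3 + 1/(2/1) = 3 + 1/2 = 7/2
1 + 1/(7/2) = 1 + 2/7 = 9/7
7 + 1/(9/7) = 7 + 7/9 = 70/9
1 + 1/(70/9) = 1 + 9/70 = 79/70
1 + 1/(79/70) = 1 + 70/79 = 149/79
-4 + 1/(149/79) = -4 + 79/149 = -517/149

-517/149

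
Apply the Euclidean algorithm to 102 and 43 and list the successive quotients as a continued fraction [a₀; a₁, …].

Run the Euclidean algorithm, recording each quotient:
⌊102/43⌋ = 2, remainder 16
⌊43/16⌋ = 2, remainder 11
⌊16/11⌋ = 1, remainder 5
⌊11/5⌋ = 2, remainder 1
⌊5/1⌋ = 5, remainder 0

[2; 2, 1, 2, 5]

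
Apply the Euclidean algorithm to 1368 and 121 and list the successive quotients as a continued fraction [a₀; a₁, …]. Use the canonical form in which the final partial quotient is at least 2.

[11; 3, 3, 1, 2, 3]

1368 = 11·121 + 37, so a_0 = 11
121 = 3·37 + 10, so a_1 = 3
37 = 3·10 + 7, so a_2 = 3
10 = 1·7 + 3, so a_3 = 1
7 = 2·3 + 1, so a_4 = 2
3 = 3·1 + 0, so a_5 = 3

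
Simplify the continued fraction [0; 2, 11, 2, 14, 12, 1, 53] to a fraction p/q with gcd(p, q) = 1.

234675/489787

Starting at the tail and folding back:
Start with 53.
1 + 1/(53/1) = 1 + 1/53 = 54/53
12 + 1/(54/53) = 12 + 53/54 = 701/54
14 + 1/(701/54) = 14 + 54/701 = 9868/701
2 + 1/(9868/701) = 2 + 701/9868 = 20437/9868
11 + 1/(20437/9868) = 11 + 9868/20437 = 234675/20437
2 + 1/(234675/20437) = 2 + 20437/234675 = 489787/234675
0 + 1/(489787/234675) = 0 + 234675/489787 = 234675/489787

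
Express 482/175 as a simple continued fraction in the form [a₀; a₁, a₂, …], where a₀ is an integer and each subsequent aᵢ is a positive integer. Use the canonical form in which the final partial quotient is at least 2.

[2; 1, 3, 14, 3]

Run the Euclidean algorithm, recording each quotient:
482 = 2·175 + 132, so a_0 = 2
175 = 1·132 + 43, so a_1 = 1
132 = 3·43 + 3, so a_2 = 3
43 = 14·3 + 1, so a_3 = 14
3 = 3·1 + 0, so a_4 = 3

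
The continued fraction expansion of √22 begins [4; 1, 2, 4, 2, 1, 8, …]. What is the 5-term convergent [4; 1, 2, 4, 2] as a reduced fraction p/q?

Work from the innermost term outward:
Start with 2.
4 + 1/(2/1) = 4 + 1/2 = 9/2
2 + 1/(9/2) = 2 + 2/9 = 20/9
1 + 1/(20/9) = 1 + 9/20 = 29/20
4 + 1/(29/20) = 4 + 20/29 = 136/29

136/29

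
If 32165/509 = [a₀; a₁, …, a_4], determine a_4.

⌊32165/509⌋ = 63, remainder 98
⌊509/98⌋ = 5, remainder 19
⌊98/19⌋ = 5, remainder 3
⌊19/3⌋ = 6, remainder 1
⌊3/1⌋ = 3, remainder 0

3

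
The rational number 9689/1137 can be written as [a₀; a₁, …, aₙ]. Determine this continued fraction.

[8; 1, 1, 11, 9, 1, 4]

9689 = 8·1137 + 593, so a_0 = 8
1137 = 1·593 + 544, so a_1 = 1
593 = 1·544 + 49, so a_2 = 1
544 = 11·49 + 5, so a_3 = 11
49 = 9·5 + 4, so a_4 = 9
5 = 1·4 + 1, so a_5 = 1
4 = 4·1 + 0, so a_6 = 4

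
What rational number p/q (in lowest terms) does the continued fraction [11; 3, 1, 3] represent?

169/15

Build up convergents one term at a time:
a_0 = 11: 11/1
a_1 = 3: 34/3
a_2 = 1: 45/4
a_3 = 3: 169/15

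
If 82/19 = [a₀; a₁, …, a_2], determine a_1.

⌊82/19⌋ = 4, remainder 6
⌊19/6⌋ = 3, remainder 1

3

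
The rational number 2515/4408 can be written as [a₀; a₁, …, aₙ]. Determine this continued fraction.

Apply division with remainder until the remainder is 0:
2515 = 0·4408 + 2515, so a_0 = 0
4408 = 1·2515 + 1893, so a_1 = 1
2515 = 1·1893 + 622, so a_2 = 1
1893 = 3·622 + 27, so a_3 = 3
622 = 23·27 + 1, so a_4 = 23
27 = 27·1 + 0, so a_5 = 27

[0; 1, 1, 3, 23, 27]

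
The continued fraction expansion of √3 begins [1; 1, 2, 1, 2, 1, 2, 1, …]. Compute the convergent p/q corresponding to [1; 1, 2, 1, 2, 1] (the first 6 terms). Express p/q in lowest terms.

26/15

a_0 = 1: 1/1
a_1 = 1: 2/1
a_2 = 2: 5/3
a_3 = 1: 7/4
a_4 = 2: 19/11
a_5 = 1: 26/15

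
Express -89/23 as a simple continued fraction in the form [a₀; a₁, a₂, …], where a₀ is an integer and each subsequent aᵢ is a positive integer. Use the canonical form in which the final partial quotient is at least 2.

[-4; 7, 1, 2]

Apply division with remainder until the remainder is 0:
-89 ÷ 23 → quotient -4, remainder 3
23 ÷ 3 → quotient 7, remainder 2
3 ÷ 2 → quotient 1, remainder 1
2 ÷ 1 → quotient 2, remainder 0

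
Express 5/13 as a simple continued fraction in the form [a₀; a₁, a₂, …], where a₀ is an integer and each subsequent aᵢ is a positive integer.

[0; 2, 1, 1, 2]

Repeatedly divide and take the remainder:
5 ÷ 13 → quotient 0, remainder 5
13 ÷ 5 → quotient 2, remainder 3
5 ÷ 3 → quotient 1, remainder 2
3 ÷ 2 → quotient 1, remainder 1
2 ÷ 1 → quotient 2, remainder 0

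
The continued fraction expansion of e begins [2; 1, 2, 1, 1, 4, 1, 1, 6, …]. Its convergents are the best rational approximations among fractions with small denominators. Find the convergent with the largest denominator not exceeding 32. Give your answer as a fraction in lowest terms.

87/32

a_0 = 2: 2/1  (≤ bound)
a_1 = 1: 3/1  (≤ bound)
a_2 = 2: 8/3  (≤ bound)
a_3 = 1: 11/4  (≤ bound)
a_4 = 1: 19/7  (≤ bound)
a_5 = 4: 87/32  (≤ bound)
a_6 = 1: 106/39  (> 32, stop)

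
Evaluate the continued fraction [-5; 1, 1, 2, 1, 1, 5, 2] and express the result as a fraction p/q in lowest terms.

Start with 2.
5 + 1/(2/1) = 5 + 1/2 = 11/2
1 + 1/(11/2) = 1 + 2/11 = 13/11
1 + 1/(13/11) = 1 + 11/13 = 24/13
2 + 1/(24/13) = 2 + 13/24 = 61/24
1 + 1/(61/24) = 1 + 24/61 = 85/61
1 + 1/(85/61) = 1 + 61/85 = 146/85
-5 + 1/(146/85) = -5 + 85/146 = -645/146

-645/146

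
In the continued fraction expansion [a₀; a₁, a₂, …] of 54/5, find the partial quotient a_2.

4

54 = 10·5 + 4, so a_0 = 10
5 = 1·4 + 1, so a_1 = 1
4 = 4·1 + 0, so a_2 = 4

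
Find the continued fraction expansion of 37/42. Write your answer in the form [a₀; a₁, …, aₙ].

⌊37/42⌋ = 0, remainder 37
⌊42/37⌋ = 1, remainder 5
⌊37/5⌋ = 7, remainder 2
⌊5/2⌋ = 2, remainder 1
⌊2/1⌋ = 2, remainder 0

[0; 1, 7, 2, 2]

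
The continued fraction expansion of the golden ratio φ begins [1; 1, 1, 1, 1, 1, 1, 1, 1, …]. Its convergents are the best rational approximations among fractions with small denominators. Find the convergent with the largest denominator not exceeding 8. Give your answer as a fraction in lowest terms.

a_0 = 1: 1/1  (≤ bound)
a_1 = 1: 2/1  (≤ bound)
a_2 = 1: 3/2  (≤ bound)
a_3 = 1: 5/3  (≤ bound)
a_4 = 1: 8/5  (≤ bound)
a_5 = 1: 13/8  (≤ bound)
a_6 = 1: 21/13  (> 8, stop)

13/8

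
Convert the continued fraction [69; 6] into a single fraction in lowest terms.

Start with 6.
69 + 1/(6/1) = 69 + 1/6 = 415/6

415/6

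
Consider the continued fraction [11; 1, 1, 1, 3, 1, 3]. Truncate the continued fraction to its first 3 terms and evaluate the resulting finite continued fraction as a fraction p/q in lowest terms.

23/2

a_0 = 11: 11/1
a_1 = 1: 12/1
a_2 = 1: 23/2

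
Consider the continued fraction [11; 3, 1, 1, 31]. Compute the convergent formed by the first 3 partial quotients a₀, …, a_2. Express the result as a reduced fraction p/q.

a_0 = 11: 11/1
a_1 = 3: 34/3
a_2 = 1: 45/4

45/4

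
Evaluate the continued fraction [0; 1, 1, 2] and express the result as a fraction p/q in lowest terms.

3/5

Work from the innermost term outward:
Start with 2.
1 + 1/(2/1) = 1 + 1/2 = 3/2
1 + 1/(3/2) = 1 + 2/3 = 5/3
0 + 1/(5/3) = 0 + 3/5 = 3/5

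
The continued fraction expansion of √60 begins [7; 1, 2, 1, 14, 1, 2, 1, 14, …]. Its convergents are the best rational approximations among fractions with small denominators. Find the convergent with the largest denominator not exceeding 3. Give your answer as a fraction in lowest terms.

23/3

a_0 = 7: 7/1  (≤ bound)
a_1 = 1: 8/1  (≤ bound)
a_2 = 2: 23/3  (≤ bound)
a_3 = 1: 31/4  (> 3, stop)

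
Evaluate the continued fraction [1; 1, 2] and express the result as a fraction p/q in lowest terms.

a_0 = 1: 1/1
a_1 = 1: 2/1
a_2 = 2: 5/3

5/3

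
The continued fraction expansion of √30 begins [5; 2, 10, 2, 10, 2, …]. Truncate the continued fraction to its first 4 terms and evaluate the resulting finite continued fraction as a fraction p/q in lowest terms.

241/44

Start with 2.
10 + 1/(2/1) = 10 + 1/2 = 21/2
2 + 1/(21/2) = 2 + 2/21 = 44/21
5 + 1/(44/21) = 5 + 21/44 = 241/44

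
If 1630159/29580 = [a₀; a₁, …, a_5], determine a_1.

9

⌊1630159/29580⌋ = 55, remainder 3259
⌊29580/3259⌋ = 9, remainder 249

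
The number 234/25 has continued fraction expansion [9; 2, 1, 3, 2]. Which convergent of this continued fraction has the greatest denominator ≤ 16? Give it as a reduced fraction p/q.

103/11

a_0 = 9: 9/1  (≤ bound)
a_1 = 2: 19/2  (≤ bound)
a_2 = 1: 28/3  (≤ bound)
a_3 = 3: 103/11  (≤ bound)
a_4 = 2: 234/25  (> 16, stop)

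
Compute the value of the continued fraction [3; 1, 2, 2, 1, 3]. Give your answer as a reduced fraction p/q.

Start with 3.
1 + 1/(3/1) = 1 + 1/3 = 4/3
2 + 1/(4/3) = 2 + 3/4 = 11/4
2 + 1/(11/4) = 2 + 4/11 = 26/11
1 + 1/(26/11) = 1 + 11/26 = 37/26
3 + 1/(37/26) = 3 + 26/37 = 137/37

137/37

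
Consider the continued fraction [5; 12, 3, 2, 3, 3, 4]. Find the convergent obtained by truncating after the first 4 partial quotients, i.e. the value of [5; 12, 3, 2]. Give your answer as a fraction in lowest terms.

Work from the innermost term outward:
Start with 2.
3 + 1/(2/1) = 3 + 1/2 = 7/2
12 + 1/(7/2) = 12 + 2/7 = 86/7
5 + 1/(86/7) = 5 + 7/86 = 437/86

437/86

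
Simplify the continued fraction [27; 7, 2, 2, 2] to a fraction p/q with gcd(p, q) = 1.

Compute successive convergents:
a_0 = 27: 27/1
a_1 = 7: 190/7
a_2 = 2: 407/15
a_3 = 2: 1004/37
a_4 = 2: 2415/89

2415/89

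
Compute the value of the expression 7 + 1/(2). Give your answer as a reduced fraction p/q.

Use the convergent recurrence hₖ = aₖ·hₖ₋₁ + hₖ₋₂ (and likewise for the denominators kₖ):
a_0 = 7: 7/1
a_1 = 2: 15/2

15/2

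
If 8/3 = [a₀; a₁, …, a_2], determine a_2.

2

⌊8/3⌋ = 2, remainder 2
⌊3/2⌋ = 1, remainder 1
⌊2/1⌋ = 2, remainder 0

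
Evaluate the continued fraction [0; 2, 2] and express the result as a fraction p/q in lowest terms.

2/5

Start with 2.
2 + 1/(2/1) = 2 + 1/2 = 5/2
0 + 1/(5/2) = 0 + 2/5 = 2/5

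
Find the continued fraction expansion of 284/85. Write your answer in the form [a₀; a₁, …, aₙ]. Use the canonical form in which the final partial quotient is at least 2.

284 = 3·85 + 29, so a_0 = 3
85 = 2·29 + 27, so a_1 = 2
29 = 1·27 + 2, so a_2 = 1
27 = 13·2 + 1, so a_3 = 13
2 = 2·1 + 0, so a_4 = 2

[3; 2, 1, 13, 2]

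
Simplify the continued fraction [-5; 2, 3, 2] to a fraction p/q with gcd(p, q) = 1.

a_0 = -5: -5/1
a_1 = 2: -9/2
a_2 = 3: -32/7
a_3 = 2: -73/16

-73/16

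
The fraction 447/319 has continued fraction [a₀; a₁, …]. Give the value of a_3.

31

Apply division with remainder until the remainder is 0:
⌊447/319⌋ = 1, remainder 128
⌊319/128⌋ = 2, remainder 63
⌊128/63⌋ = 2, remainder 2
⌊63/2⌋ = 31, remainder 1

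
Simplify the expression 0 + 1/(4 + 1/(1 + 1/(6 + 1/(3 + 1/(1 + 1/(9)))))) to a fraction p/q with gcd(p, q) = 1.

Build up convergents one term at a time:
a_0 = 0: 0/1
a_1 = 4: 1/4
a_2 = 1: 1/5
a_3 = 6: 7/34
a_4 = 3: 22/107
a_5 = 1: 29/141
a_6 = 9: 283/1376

283/1376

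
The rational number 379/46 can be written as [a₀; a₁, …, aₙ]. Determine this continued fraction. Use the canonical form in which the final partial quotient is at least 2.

[8; 4, 5, 2]

Repeatedly divide and take the remainder:
379 ÷ 46 → quotient 8, remainder 11
46 ÷ 11 → quotient 4, remainder 2
11 ÷ 2 → quotient 5, remainder 1
2 ÷ 1 → quotient 2, remainder 0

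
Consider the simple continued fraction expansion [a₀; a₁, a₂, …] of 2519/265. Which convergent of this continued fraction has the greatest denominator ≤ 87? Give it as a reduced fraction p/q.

827/87

List convergents until the denominator exceeds the bound:
a_0 = 9: 9/1  (≤ bound)
a_1 = 1: 10/1  (≤ bound)
a_2 = 1: 19/2  (≤ bound)
a_3 = 43: 827/87  (≤ bound)
a_4 = 1: 846/89  (> 87, stop)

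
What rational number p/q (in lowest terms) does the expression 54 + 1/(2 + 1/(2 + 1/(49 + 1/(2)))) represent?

Compute successive convergents:
a_0 = 54: 54/1
a_1 = 2: 109/2
a_2 = 2: 272/5
a_3 = 49: 13437/247
a_4 = 2: 27146/499

27146/499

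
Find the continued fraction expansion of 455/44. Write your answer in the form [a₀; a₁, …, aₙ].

455 ÷ 44 → quotient 10, remainder 15
44 ÷ 15 → quotient 2, remainder 14
15 ÷ 14 → quotient 1, remainder 1
14 ÷ 1 → quotient 14, remainder 0

[10; 2, 1, 14]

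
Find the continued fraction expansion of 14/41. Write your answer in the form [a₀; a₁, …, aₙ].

[0; 2, 1, 13]

⌊14/41⌋ = 0, remainder 14
⌊41/14⌋ = 2, remainder 13
⌊14/13⌋ = 1, remainder 1
⌊13/1⌋ = 13, remainder 0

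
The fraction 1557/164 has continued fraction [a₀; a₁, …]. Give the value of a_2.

1557 ÷ 164 → quotient 9, remainder 81
164 ÷ 81 → quotient 2, remainder 2
81 ÷ 2 → quotient 40, remainder 1

40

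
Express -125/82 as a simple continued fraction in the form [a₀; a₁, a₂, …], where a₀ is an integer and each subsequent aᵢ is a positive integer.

[-2; 2, 9, 1, 3]

-125 ÷ 82 → quotient -2, remainder 39
82 ÷ 39 → quotient 2, remainder 4
39 ÷ 4 → quotient 9, remainder 3
4 ÷ 3 → quotient 1, remainder 1
3 ÷ 1 → quotient 3, remainder 0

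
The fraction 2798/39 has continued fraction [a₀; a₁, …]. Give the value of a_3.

Repeatedly divide and take the remainder:
⌊2798/39⌋ = 71, remainder 29
⌊39/29⌋ = 1, remainder 10
⌊29/10⌋ = 2, remainder 9
⌊10/9⌋ = 1, remainder 1

1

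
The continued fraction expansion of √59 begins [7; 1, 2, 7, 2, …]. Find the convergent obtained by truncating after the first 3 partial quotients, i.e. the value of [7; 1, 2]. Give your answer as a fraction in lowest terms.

23/3

a_0 = 7: 7/1
a_1 = 1: 8/1
a_2 = 2: 23/3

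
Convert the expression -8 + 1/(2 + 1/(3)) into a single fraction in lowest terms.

-53/7

Build up convergents one term at a time:
a_0 = -8: -8/1
a_1 = 2: -15/2
a_2 = 3: -53/7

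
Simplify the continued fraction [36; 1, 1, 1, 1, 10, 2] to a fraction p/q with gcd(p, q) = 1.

4063/111

Build up convergents one term at a time:
a_0 = 36: 36/1
a_1 = 1: 37/1
a_2 = 1: 73/2
a_3 = 1: 110/3
a_4 = 1: 183/5
a_5 = 10: 1940/53
a_6 = 2: 4063/111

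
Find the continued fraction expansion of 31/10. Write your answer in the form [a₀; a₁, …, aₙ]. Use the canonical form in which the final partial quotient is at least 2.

[3; 10]

31 ÷ 10 → quotient 3, remainder 1
10 ÷ 1 → quotient 10, remainder 0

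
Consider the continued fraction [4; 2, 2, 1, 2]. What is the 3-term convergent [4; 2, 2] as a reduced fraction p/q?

Start with 2.
2 + 1/(2/1) = 2 + 1/2 = 5/2
4 + 1/(5/2) = 4 + 2/5 = 22/5

22/5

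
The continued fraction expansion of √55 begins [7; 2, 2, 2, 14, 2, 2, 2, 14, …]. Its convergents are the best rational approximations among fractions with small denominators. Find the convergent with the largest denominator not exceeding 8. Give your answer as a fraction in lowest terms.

List convergents until the denominator exceeds the bound:
a_0 = 7: 7/1  (≤ bound)
a_1 = 2: 15/2  (≤ bound)
a_2 = 2: 37/5  (≤ bound)
a_3 = 2: 89/12  (> 8, stop)

37/5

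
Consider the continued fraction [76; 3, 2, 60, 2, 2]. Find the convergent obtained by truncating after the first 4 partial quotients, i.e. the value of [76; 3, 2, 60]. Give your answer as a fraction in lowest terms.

Collapse the nested fraction from the inside out:
Start with 60.
2 + 1/(60/1) = 2 + 1/60 = 121/60
3 + 1/(121/60) = 3 + 60/121 = 423/121
76 + 1/(423/121) = 76 + 121/423 = 32269/423

32269/423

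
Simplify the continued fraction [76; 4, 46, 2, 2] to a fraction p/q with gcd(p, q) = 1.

71140/933

Collapse the nested fraction from the inside out:
Start with 2.
2 + 1/(2/1) = 2 + 1/2 = 5/2
46 + 1/(5/2) = 46 + 2/5 = 232/5
4 + 1/(232/5) = 4 + 5/232 = 933/232
76 + 1/(933/232) = 76 + 232/933 = 71140/933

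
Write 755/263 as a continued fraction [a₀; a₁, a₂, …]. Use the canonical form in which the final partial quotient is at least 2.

Run the Euclidean algorithm, recording each quotient:
755 ÷ 263 → quotient 2, remainder 229
263 ÷ 229 → quotient 1, remainder 34
229 ÷ 34 → quotient 6, remainder 25
34 ÷ 25 → quotient 1, remainder 9
25 ÷ 9 → quotient 2, remainder 7
9 ÷ 7 → quotient 1, remainder 2
7 ÷ 2 → quotient 3, remainder 1
2 ÷ 1 → quotient 2, remainder 0

[2; 1, 6, 1, 2, 1, 3, 2]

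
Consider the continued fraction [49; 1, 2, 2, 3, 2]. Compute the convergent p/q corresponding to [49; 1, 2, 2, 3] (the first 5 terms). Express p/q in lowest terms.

1193/24

a_0 = 49: 49/1
a_1 = 1: 50/1
a_2 = 2: 149/3
a_3 = 2: 348/7
a_4 = 3: 1193/24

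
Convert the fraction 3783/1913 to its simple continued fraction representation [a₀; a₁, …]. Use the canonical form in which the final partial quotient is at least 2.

Run the Euclidean algorithm, recording each quotient:
⌊3783/1913⌋ = 1, remainder 1870
⌊1913/1870⌋ = 1, remainder 43
⌊1870/43⌋ = 43, remainder 21
⌊43/21⌋ = 2, remainder 1
⌊21/1⌋ = 21, remainder 0

[1; 1, 43, 2, 21]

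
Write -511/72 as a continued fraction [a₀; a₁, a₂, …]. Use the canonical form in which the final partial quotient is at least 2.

[-8; 1, 9, 3, 2]

-511 ÷ 72 → quotient -8, remainder 65
72 ÷ 65 → quotient 1, remainder 7
65 ÷ 7 → quotient 9, remainder 2
7 ÷ 2 → quotient 3, remainder 1
2 ÷ 1 → quotient 2, remainder 0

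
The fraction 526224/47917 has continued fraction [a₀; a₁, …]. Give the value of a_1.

Run the Euclidean algorithm, recording each quotient:
526224 ÷ 47917 → quotient 10, remainder 47054
47917 ÷ 47054 → quotient 1, remainder 863

1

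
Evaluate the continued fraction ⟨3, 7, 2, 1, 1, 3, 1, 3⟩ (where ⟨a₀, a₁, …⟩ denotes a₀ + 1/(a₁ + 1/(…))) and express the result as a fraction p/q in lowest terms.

Start with 3.
1 + 1/(3/1) = 1 + 1/3 = 4/3
3 + 1/(4/3) = 3 + 3/4 = 15/4
1 + 1/(15/4) = 1 + 4/15 = 19/15
1 + 1/(19/15) = 1 + 15/19 = 34/19
2 + 1/(34/19) = 2 + 19/34 = 87/34
7 + 1/(87/34) = 7 + 34/87 = 643/87
3 + 1/(643/87) = 3 + 87/643 = 2016/643

2016/643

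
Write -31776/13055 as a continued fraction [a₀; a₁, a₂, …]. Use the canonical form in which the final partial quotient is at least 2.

-31776 = -3·13055 + 7389, so a_0 = -3
13055 = 1·7389 + 5666, so a_1 = 1
7389 = 1·5666 + 1723, so a_2 = 1
5666 = 3·1723 + 497, so a_3 = 3
1723 = 3·497 + 232, so a_4 = 3
497 = 2·232 + 33, so a_5 = 2
232 = 7·33 + 1, so a_6 = 7
33 = 33·1 + 0, so a_7 = 33

[-3; 1, 1, 3, 3, 2, 7, 33]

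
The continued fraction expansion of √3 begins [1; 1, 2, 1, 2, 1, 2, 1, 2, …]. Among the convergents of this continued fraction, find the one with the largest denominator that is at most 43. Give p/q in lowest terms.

71/41

a_0 = 1: 1/1  (≤ bound)
a_1 = 1: 2/1  (≤ bound)
a_2 = 2: 5/3  (≤ bound)
a_3 = 1: 7/4  (≤ bound)
a_4 = 2: 19/11  (≤ bound)
a_5 = 1: 26/15  (≤ bound)
a_6 = 2: 71/41  (≤ bound)
a_7 = 1: 97/56  (> 43, stop)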